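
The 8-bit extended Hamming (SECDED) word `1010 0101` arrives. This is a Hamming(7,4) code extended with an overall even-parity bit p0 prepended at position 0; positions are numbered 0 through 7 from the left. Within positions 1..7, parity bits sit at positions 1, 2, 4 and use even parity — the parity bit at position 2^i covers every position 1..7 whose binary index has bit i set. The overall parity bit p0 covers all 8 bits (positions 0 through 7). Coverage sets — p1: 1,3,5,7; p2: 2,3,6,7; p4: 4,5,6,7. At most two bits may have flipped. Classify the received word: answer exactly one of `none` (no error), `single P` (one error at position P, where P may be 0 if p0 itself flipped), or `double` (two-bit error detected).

none

s1: b1⊕b3⊕b5⊕b7 = 0⊕0⊕1⊕1 = 0
s2: b2⊕b3⊕b6⊕b7 = 1⊕0⊕0⊕1 = 0
s4: b4⊕b5⊕b6⊕b7 = 0⊕1⊕0⊕1 = 0
Syndrome (s4...s1) = 000 → position 0 (no error).
Overall parity (XOR of all 8 bits, including p0): 1⊕0⊕1⊕0⊕0⊕1⊕0⊕1 = 0
Overall=0, syndrome position=0 → no error.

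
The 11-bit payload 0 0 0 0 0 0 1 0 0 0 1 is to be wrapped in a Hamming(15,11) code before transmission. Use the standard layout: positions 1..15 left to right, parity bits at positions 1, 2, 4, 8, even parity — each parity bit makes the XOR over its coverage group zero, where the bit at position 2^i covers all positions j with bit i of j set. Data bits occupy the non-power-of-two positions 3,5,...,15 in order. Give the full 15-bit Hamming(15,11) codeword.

Place data bits at non-power-of-two positions: b3=0, b5=0, b6=0, b7=0, b9=0, b10=0, b11=1, b12=0, b13=0, b14=0, b15=1.
p1 = XOR of data positions {3,5,7,9,11,13,15} = 0⊕0⊕0⊕0⊕1⊕0⊕1 = 0
p2 = XOR of data positions {3,6,7,10,11,14,15} = 0⊕0⊕0⊕0⊕1⊕0⊕1 = 0
p4 = XOR of data positions {5,6,7,12,13,14,15} = 0⊕0⊕0⊕0⊕0⊕0⊕1 = 1
p8 = XOR of data positions {9,10,11,12,13,14,15} = 0⊕0⊕1⊕0⊕0⊕0⊕1 = 0
Codeword b1..b15 = 000100000010001

000100000010001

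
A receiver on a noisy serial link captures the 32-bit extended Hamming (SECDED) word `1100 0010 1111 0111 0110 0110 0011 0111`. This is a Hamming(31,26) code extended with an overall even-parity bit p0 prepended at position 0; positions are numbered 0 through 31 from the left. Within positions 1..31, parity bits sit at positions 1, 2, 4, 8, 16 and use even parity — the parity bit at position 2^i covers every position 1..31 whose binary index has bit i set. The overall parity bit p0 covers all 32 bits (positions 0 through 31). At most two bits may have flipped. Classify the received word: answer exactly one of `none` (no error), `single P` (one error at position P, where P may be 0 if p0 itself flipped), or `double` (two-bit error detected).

s1: b1⊕b3⊕b5⊕b7⊕b9⊕b11⊕b13⊕b15⊕b17⊕b19⊕b21⊕b23⊕b25⊕b27⊕b29⊕b31 = 1⊕0⊕0⊕0⊕1⊕1⊕1⊕1⊕1⊕0⊕1⊕0⊕0⊕1⊕1⊕1 = 0
s2: b2⊕b3⊕b6⊕b7⊕b10⊕b11⊕b14⊕b15⊕b18⊕b19⊕b22⊕b23⊕b26⊕b27⊕b30⊕b31 = 0⊕0⊕1⊕0⊕1⊕1⊕1⊕1⊕1⊕0⊕1⊕0⊕1⊕1⊕1⊕1 = 1
s4: b4⊕b5⊕b6⊕b7⊕b12⊕b13⊕b14⊕b15⊕b20⊕b21⊕b22⊕b23⊕b28⊕b29⊕b30⊕b31 = 0⊕0⊕1⊕0⊕0⊕1⊕1⊕1⊕0⊕1⊕1⊕0⊕0⊕1⊕1⊕1 = 1
s8: b8⊕b9⊕b10⊕b11⊕b12⊕b13⊕b14⊕b15⊕b24⊕b25⊕b26⊕b27⊕b28⊕b29⊕b30⊕b31 = 1⊕1⊕1⊕1⊕0⊕1⊕1⊕1⊕0⊕0⊕1⊕1⊕0⊕1⊕1⊕1 = 0
s16: b16⊕b17⊕b18⊕b19⊕b20⊕b21⊕b22⊕b23⊕b24⊕b25⊕b26⊕b27⊕b28⊕b29⊕b30⊕b31 = 0⊕1⊕1⊕0⊕0⊕1⊕1⊕0⊕0⊕0⊕1⊕1⊕0⊕1⊕1⊕1 = 1
Syndrome (s16...s1) = 10110 → position 22.
Overall parity (XOR of all 32 bits, including p0): 1⊕1⊕0⊕0⊕0⊕0⊕1⊕0⊕1⊕1⊕1⊕1⊕0⊕1⊕1⊕1⊕0⊕1⊕1⊕0⊕0⊕1⊕1⊕0⊕0⊕0⊕1⊕1⊕0⊕1⊕1⊕1 = 1
Overall=1, syndrome position=22 → single-bit error at position 22.

single 22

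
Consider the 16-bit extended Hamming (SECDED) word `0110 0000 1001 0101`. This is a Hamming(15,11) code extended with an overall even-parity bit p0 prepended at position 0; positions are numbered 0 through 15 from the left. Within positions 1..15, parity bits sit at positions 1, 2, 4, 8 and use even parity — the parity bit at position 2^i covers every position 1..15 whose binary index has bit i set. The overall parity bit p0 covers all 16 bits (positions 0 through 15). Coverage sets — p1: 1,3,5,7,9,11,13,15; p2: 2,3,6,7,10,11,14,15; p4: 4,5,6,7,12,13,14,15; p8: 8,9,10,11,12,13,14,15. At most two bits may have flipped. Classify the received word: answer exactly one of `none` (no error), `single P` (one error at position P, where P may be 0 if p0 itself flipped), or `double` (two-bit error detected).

double

s1: b1⊕b3⊕b5⊕b7⊕b9⊕b11⊕b13⊕b15 = 1⊕0⊕0⊕0⊕0⊕1⊕1⊕1 = 0
s2: b2⊕b3⊕b6⊕b7⊕b10⊕b11⊕b14⊕b15 = 1⊕0⊕0⊕0⊕0⊕1⊕0⊕1 = 1
s4: b4⊕b5⊕b6⊕b7⊕b12⊕b13⊕b14⊕b15 = 0⊕0⊕0⊕0⊕0⊕1⊕0⊕1 = 0
s8: b8⊕b9⊕b10⊕b11⊕b12⊕b13⊕b14⊕b15 = 1⊕0⊕0⊕1⊕0⊕1⊕0⊕1 = 0
Syndrome (s8...s1) = 0010 → position 2.
Overall parity (XOR of all 16 bits, including p0): 0⊕1⊕1⊕0⊕0⊕0⊕0⊕0⊕1⊕0⊕0⊕1⊕0⊕1⊕0⊕1 = 0
Overall=0, syndrome position=2 → double-bit error detected (uncorrectable).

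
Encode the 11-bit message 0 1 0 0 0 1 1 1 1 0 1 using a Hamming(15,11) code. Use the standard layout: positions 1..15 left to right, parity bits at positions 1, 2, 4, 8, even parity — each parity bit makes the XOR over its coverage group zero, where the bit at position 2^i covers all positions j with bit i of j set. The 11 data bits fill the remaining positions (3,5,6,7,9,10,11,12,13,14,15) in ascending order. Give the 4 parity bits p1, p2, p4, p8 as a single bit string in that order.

Place data bits at non-power-of-two positions: b3=0, b5=1, b6=0, b7=0, b9=0, b10=1, b11=1, b12=1, b13=1, b14=0, b15=1.
p1 = XOR of data positions {3,5,7,9,11,13,15} = 0⊕1⊕0⊕0⊕1⊕1⊕1 = 0
p2 = XOR of data positions {3,6,7,10,11,14,15} = 0⊕0⊕0⊕1⊕1⊕0⊕1 = 1
p4 = XOR of data positions {5,6,7,12,13,14,15} = 1⊕0⊕0⊕1⊕1⊕0⊕1 = 0
p8 = XOR of data positions {9,10,11,12,13,14,15} = 0⊕1⊕1⊕1⊕1⊕0⊕1 = 1
Parity bits p1,p2,p4,p8 = 0101

0101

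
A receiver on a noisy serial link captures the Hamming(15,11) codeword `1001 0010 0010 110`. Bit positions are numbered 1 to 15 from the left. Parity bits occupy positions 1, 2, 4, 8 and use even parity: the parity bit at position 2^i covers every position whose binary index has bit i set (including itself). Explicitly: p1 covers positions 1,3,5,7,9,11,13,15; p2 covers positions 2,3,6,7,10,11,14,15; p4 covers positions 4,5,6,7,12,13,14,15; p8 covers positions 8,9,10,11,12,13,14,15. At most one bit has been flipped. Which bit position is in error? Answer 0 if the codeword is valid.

s1: b1⊕b3⊕b5⊕b7⊕b9⊕b11⊕b13⊕b15 = 1⊕0⊕0⊕1⊕0⊕1⊕1⊕0 = 0
s2: b2⊕b3⊕b6⊕b7⊕b10⊕b11⊕b14⊕b15 = 0⊕0⊕0⊕1⊕0⊕1⊕1⊕0 = 1
s4: b4⊕b5⊕b6⊕b7⊕b12⊕b13⊕b14⊕b15 = 1⊕0⊕0⊕1⊕0⊕1⊕1⊕0 = 0
s8: b8⊕b9⊕b10⊕b11⊕b12⊕b13⊕b14⊕b15 = 0⊕0⊕0⊕1⊕0⊕1⊕1⊕0 = 1
Syndrome (s8...s1) = 1010 → position 10.

10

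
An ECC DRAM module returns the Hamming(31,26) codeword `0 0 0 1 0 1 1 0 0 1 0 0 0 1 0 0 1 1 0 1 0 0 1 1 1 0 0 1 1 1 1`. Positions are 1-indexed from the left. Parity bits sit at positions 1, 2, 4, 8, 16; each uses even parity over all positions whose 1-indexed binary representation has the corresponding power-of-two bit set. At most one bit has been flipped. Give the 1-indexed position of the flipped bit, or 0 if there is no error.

s1: b1⊕b3⊕b5⊕b7⊕b9⊕b11⊕b13⊕b15⊕b17⊕b19⊕b21⊕b23⊕b25⊕b27⊕b29⊕b31 = 0⊕0⊕0⊕1⊕0⊕0⊕0⊕0⊕1⊕0⊕0⊕1⊕1⊕0⊕1⊕1 = 0
s2: b2⊕b3⊕b6⊕b7⊕b10⊕b11⊕b14⊕b15⊕b18⊕b19⊕b22⊕b23⊕b26⊕b27⊕b30⊕b31 = 0⊕0⊕1⊕1⊕1⊕0⊕1⊕0⊕1⊕0⊕0⊕1⊕0⊕0⊕1⊕1 = 0
s4: b4⊕b5⊕b6⊕b7⊕b12⊕b13⊕b14⊕b15⊕b20⊕b21⊕b22⊕b23⊕b28⊕b29⊕b30⊕b31 = 1⊕0⊕1⊕1⊕0⊕0⊕1⊕0⊕1⊕0⊕0⊕1⊕1⊕1⊕1⊕1 = 0
s8: b8⊕b9⊕b10⊕b11⊕b12⊕b13⊕b14⊕b15⊕b24⊕b25⊕b26⊕b27⊕b28⊕b29⊕b30⊕b31 = 0⊕0⊕1⊕0⊕0⊕0⊕1⊕0⊕1⊕1⊕0⊕0⊕1⊕1⊕1⊕1 = 0
s16: b16⊕b17⊕b18⊕b19⊕b20⊕b21⊕b22⊕b23⊕b24⊕b25⊕b26⊕b27⊕b28⊕b29⊕b30⊕b31 = 0⊕1⊕1⊕0⊕1⊕0⊕0⊕1⊕1⊕1⊕0⊕0⊕1⊕1⊕1⊕1 = 0
Syndrome (s16...s1) = 00000 → position 0 (no error).

0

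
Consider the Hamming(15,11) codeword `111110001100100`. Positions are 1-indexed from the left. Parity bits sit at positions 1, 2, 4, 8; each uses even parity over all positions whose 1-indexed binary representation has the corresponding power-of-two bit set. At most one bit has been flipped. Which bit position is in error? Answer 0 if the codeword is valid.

s1: b1⊕b3⊕b5⊕b7⊕b9⊕b11⊕b13⊕b15 = 1⊕1⊕1⊕0⊕1⊕0⊕1⊕0 = 1
s2: b2⊕b3⊕b6⊕b7⊕b10⊕b11⊕b14⊕b15 = 1⊕1⊕0⊕0⊕1⊕0⊕0⊕0 = 1
s4: b4⊕b5⊕b6⊕b7⊕b12⊕b13⊕b14⊕b15 = 1⊕1⊕0⊕0⊕0⊕1⊕0⊕0 = 1
s8: b8⊕b9⊕b10⊕b11⊕b12⊕b13⊕b14⊕b15 = 0⊕1⊕1⊕0⊕0⊕1⊕0⊕0 = 1
Syndrome (s8...s1) = 1111 → position 15.

15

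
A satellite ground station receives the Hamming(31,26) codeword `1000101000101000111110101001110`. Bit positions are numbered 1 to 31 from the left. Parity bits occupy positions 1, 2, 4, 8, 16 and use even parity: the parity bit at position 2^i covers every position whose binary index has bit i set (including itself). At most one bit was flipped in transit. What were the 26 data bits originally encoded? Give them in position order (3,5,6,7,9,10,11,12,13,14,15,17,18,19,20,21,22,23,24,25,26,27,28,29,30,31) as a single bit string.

00010010100111110101001110

s1: b1⊕b3⊕b5⊕b7⊕b9⊕b11⊕b13⊕b15⊕b17⊕b19⊕b21⊕b23⊕b25⊕b27⊕b29⊕b31 = 1⊕0⊕1⊕1⊕0⊕1⊕1⊕0⊕1⊕1⊕1⊕1⊕1⊕0⊕1⊕0 = 1
s2: b2⊕b3⊕b6⊕b7⊕b10⊕b11⊕b14⊕b15⊕b18⊕b19⊕b22⊕b23⊕b26⊕b27⊕b30⊕b31 = 0⊕0⊕0⊕1⊕0⊕1⊕0⊕0⊕1⊕1⊕0⊕1⊕0⊕0⊕1⊕0 = 0
s4: b4⊕b5⊕b6⊕b7⊕b12⊕b13⊕b14⊕b15⊕b20⊕b21⊕b22⊕b23⊕b28⊕b29⊕b30⊕b31 = 0⊕1⊕0⊕1⊕0⊕1⊕0⊕0⊕1⊕1⊕0⊕1⊕1⊕1⊕1⊕0 = 1
s8: b8⊕b9⊕b10⊕b11⊕b12⊕b13⊕b14⊕b15⊕b24⊕b25⊕b26⊕b27⊕b28⊕b29⊕b30⊕b31 = 0⊕0⊕0⊕1⊕0⊕1⊕0⊕0⊕0⊕1⊕0⊕0⊕1⊕1⊕1⊕0 = 0
s16: b16⊕b17⊕b18⊕b19⊕b20⊕b21⊕b22⊕b23⊕b24⊕b25⊕b26⊕b27⊕b28⊕b29⊕b30⊕b31 = 0⊕1⊕1⊕1⊕1⊕1⊕0⊕1⊕0⊕1⊕0⊕0⊕1⊕1⊕1⊕0 = 0
Syndrome (s16...s1) = 00101 → position 5.
Flip bit 5: corrected codeword = 1000001000101000111110101001110
Data bits at positions 3,5,6,7,9,10,11,12,13,14,15,17,18,19,20,21,22,23,24,25,26,27,28,29,30,31: 00010010100111110101001110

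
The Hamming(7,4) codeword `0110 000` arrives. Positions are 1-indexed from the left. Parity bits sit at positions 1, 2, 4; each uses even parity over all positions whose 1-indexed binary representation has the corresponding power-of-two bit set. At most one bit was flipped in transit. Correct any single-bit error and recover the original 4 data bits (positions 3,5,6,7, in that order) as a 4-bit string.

1000

s1: b1⊕b3⊕b5⊕b7 = 0⊕1⊕0⊕0 = 1
s2: b2⊕b3⊕b6⊕b7 = 1⊕1⊕0⊕0 = 0
s4: b4⊕b5⊕b6⊕b7 = 0⊕0⊕0⊕0 = 0
Syndrome (s4...s1) = 001 → position 1.
Flip bit 1: corrected codeword = 1110000
Data bits at positions 3,5,6,7: 1000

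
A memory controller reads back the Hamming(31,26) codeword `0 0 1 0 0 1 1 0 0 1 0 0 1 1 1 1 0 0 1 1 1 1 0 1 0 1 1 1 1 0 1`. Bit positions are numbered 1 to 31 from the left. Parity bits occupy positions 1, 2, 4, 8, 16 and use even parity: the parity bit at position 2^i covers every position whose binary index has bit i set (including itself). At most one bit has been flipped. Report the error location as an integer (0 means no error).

23

s1: b1⊕b3⊕b5⊕b7⊕b9⊕b11⊕b13⊕b15⊕b17⊕b19⊕b21⊕b23⊕b25⊕b27⊕b29⊕b31 = 0⊕1⊕0⊕1⊕0⊕0⊕1⊕1⊕0⊕1⊕1⊕0⊕0⊕1⊕1⊕1 = 1
s2: b2⊕b3⊕b6⊕b7⊕b10⊕b11⊕b14⊕b15⊕b18⊕b19⊕b22⊕b23⊕b26⊕b27⊕b30⊕b31 = 0⊕1⊕1⊕1⊕1⊕0⊕1⊕1⊕0⊕1⊕1⊕0⊕1⊕1⊕0⊕1 = 1
s4: b4⊕b5⊕b6⊕b7⊕b12⊕b13⊕b14⊕b15⊕b20⊕b21⊕b22⊕b23⊕b28⊕b29⊕b30⊕b31 = 0⊕0⊕1⊕1⊕0⊕1⊕1⊕1⊕1⊕1⊕1⊕0⊕1⊕1⊕0⊕1 = 1
s8: b8⊕b9⊕b10⊕b11⊕b12⊕b13⊕b14⊕b15⊕b24⊕b25⊕b26⊕b27⊕b28⊕b29⊕b30⊕b31 = 0⊕0⊕1⊕0⊕0⊕1⊕1⊕1⊕1⊕0⊕1⊕1⊕1⊕1⊕0⊕1 = 0
s16: b16⊕b17⊕b18⊕b19⊕b20⊕b21⊕b22⊕b23⊕b24⊕b25⊕b26⊕b27⊕b28⊕b29⊕b30⊕b31 = 1⊕0⊕0⊕1⊕1⊕1⊕1⊕0⊕1⊕0⊕1⊕1⊕1⊕1⊕0⊕1 = 1
Syndrome (s16...s1) = 10111 → position 23.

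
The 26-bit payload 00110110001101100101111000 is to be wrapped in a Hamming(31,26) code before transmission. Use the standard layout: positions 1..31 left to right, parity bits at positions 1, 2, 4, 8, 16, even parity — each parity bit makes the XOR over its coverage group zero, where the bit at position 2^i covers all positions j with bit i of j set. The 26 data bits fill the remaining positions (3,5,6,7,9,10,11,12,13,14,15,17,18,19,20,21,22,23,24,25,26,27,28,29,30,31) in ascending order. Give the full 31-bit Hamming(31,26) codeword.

0100011101100010101100101111000

Place data bits at non-power-of-two positions: b3=0, b5=0, b6=1, b7=1, b9=0, b10=1, b11=1, b12=0, b13=0, b14=0, b15=1, b17=1, b18=0, b19=1, b20=1, b21=0, b22=0, b23=1, b24=0, b25=1, b26=1, b27=1, b28=1, b29=0, b30=0, b31=0.
p1 = XOR of data positions {3,5,7,9,11,13,15,17,19,21,23,25,27,29,31} = 0⊕0⊕1⊕0⊕1⊕0⊕1⊕1⊕1⊕0⊕1⊕1⊕1⊕0⊕0 = 0
p2 = XOR of data positions {3,6,7,10,11,14,15,18,19,22,23,26,27,30,31} = 0⊕1⊕1⊕1⊕1⊕0⊕1⊕0⊕1⊕0⊕1⊕1⊕1⊕0⊕0 = 1
p4 = XOR of data positions {5,6,7,12,13,14,15,20,21,22,23,28,29,30,31} = 0⊕1⊕1⊕0⊕0⊕0⊕1⊕1⊕0⊕0⊕1⊕1⊕0⊕0⊕0 = 0
p8 = XOR of data positions {9,10,11,12,13,14,15,24,25,26,27,28,29,30,31} = 0⊕1⊕1⊕0⊕0⊕0⊕1⊕0⊕1⊕1⊕1⊕1⊕0⊕0⊕0 = 1
p16 = XOR of data positions {17,18,19,20,21,22,23,24,25,26,27,28,29,30,31} = 1⊕0⊕1⊕1⊕0⊕0⊕1⊕0⊕1⊕1⊕1⊕1⊕0⊕0⊕0 = 0
Codeword b1..b31 = 0100011101100010101100101111000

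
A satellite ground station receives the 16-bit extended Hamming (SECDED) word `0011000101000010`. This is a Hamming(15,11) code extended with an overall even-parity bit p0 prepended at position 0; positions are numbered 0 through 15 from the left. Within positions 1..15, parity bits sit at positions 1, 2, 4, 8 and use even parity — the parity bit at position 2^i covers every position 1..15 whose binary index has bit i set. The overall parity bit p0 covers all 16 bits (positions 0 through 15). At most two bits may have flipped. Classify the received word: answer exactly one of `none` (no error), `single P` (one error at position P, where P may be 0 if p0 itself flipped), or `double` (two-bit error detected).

s1: b1⊕b3⊕b5⊕b7⊕b9⊕b11⊕b13⊕b15 = 0⊕1⊕0⊕1⊕1⊕0⊕0⊕0 = 1
s2: b2⊕b3⊕b6⊕b7⊕b10⊕b11⊕b14⊕b15 = 1⊕1⊕0⊕1⊕0⊕0⊕1⊕0 = 0
s4: b4⊕b5⊕b6⊕b7⊕b12⊕b13⊕b14⊕b15 = 0⊕0⊕0⊕1⊕0⊕0⊕1⊕0 = 0
s8: b8⊕b9⊕b10⊕b11⊕b12⊕b13⊕b14⊕b15 = 0⊕1⊕0⊕0⊕0⊕0⊕1⊕0 = 0
Syndrome (s8...s1) = 0001 → position 1.
Overall parity (XOR of all 16 bits, including p0): 0⊕0⊕1⊕1⊕0⊕0⊕0⊕1⊕0⊕1⊕0⊕0⊕0⊕0⊕1⊕0 = 1
Overall=1, syndrome position=1 → single-bit error at position 1.

single 1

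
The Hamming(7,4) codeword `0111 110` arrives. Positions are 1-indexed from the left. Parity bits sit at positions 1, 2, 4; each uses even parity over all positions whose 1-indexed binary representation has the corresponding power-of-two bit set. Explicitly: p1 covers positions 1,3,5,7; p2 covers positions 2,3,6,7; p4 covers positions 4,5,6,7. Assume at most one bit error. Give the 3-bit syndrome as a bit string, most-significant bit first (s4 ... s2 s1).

s1: b1⊕b3⊕b5⊕b7 = 0⊕1⊕1⊕0 = 0
s2: b2⊕b3⊕b6⊕b7 = 1⊕1⊕1⊕0 = 1
s4: b4⊕b5⊕b6⊕b7 = 1⊕1⊕1⊕0 = 1
Syndrome (s4...s1) = 110 → position 6.

110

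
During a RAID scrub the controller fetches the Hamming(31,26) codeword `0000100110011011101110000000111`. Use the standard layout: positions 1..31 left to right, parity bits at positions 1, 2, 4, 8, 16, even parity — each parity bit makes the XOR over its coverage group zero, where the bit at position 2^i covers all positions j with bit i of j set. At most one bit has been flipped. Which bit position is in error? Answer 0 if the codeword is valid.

5

s1: b1⊕b3⊕b5⊕b7⊕b9⊕b11⊕b13⊕b15⊕b17⊕b19⊕b21⊕b23⊕b25⊕b27⊕b29⊕b31 = 0⊕0⊕1⊕0⊕1⊕0⊕1⊕1⊕1⊕1⊕1⊕0⊕0⊕0⊕1⊕1 = 1
s2: b2⊕b3⊕b6⊕b7⊕b10⊕b11⊕b14⊕b15⊕b18⊕b19⊕b22⊕b23⊕b26⊕b27⊕b30⊕b31 = 0⊕0⊕0⊕0⊕0⊕0⊕0⊕1⊕0⊕1⊕0⊕0⊕0⊕0⊕1⊕1 = 0
s4: b4⊕b5⊕b6⊕b7⊕b12⊕b13⊕b14⊕b15⊕b20⊕b21⊕b22⊕b23⊕b28⊕b29⊕b30⊕b31 = 0⊕1⊕0⊕0⊕1⊕1⊕0⊕1⊕1⊕1⊕0⊕0⊕0⊕1⊕1⊕1 = 1
s8: b8⊕b9⊕b10⊕b11⊕b12⊕b13⊕b14⊕b15⊕b24⊕b25⊕b26⊕b27⊕b28⊕b29⊕b30⊕b31 = 1⊕1⊕0⊕0⊕1⊕1⊕0⊕1⊕0⊕0⊕0⊕0⊕0⊕1⊕1⊕1 = 0
s16: b16⊕b17⊕b18⊕b19⊕b20⊕b21⊕b22⊕b23⊕b24⊕b25⊕b26⊕b27⊕b28⊕b29⊕b30⊕b31 = 1⊕1⊕0⊕1⊕1⊕1⊕0⊕0⊕0⊕0⊕0⊕0⊕0⊕1⊕1⊕1 = 0
Syndrome (s16...s1) = 00101 → position 5.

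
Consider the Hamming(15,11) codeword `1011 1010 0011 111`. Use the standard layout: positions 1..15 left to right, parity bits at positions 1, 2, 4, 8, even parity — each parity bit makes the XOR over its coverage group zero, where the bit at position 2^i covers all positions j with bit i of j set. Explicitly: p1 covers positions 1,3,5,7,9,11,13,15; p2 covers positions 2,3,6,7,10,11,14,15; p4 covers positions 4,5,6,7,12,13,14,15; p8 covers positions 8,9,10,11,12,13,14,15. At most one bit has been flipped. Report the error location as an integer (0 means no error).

s1: b1⊕b3⊕b5⊕b7⊕b9⊕b11⊕b13⊕b15 = 1⊕1⊕1⊕1⊕0⊕1⊕1⊕1 = 1
s2: b2⊕b3⊕b6⊕b7⊕b10⊕b11⊕b14⊕b15 = 0⊕1⊕0⊕1⊕0⊕1⊕1⊕1 = 1
s4: b4⊕b5⊕b6⊕b7⊕b12⊕b13⊕b14⊕b15 = 1⊕1⊕0⊕1⊕1⊕1⊕1⊕1 = 1
s8: b8⊕b9⊕b10⊕b11⊕b12⊕b13⊕b14⊕b15 = 0⊕0⊕0⊕1⊕1⊕1⊕1⊕1 = 1
Syndrome (s8...s1) = 1111 → position 15.

15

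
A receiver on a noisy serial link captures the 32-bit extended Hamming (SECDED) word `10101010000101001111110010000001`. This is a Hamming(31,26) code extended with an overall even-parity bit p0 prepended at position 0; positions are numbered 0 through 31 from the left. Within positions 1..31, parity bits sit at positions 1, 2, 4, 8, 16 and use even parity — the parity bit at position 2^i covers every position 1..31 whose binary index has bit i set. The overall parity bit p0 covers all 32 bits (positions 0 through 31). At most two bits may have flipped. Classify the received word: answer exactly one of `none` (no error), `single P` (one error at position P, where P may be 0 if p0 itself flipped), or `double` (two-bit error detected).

none

s1: b1⊕b3⊕b5⊕b7⊕b9⊕b11⊕b13⊕b15⊕b17⊕b19⊕b21⊕b23⊕b25⊕b27⊕b29⊕b31 = 0⊕0⊕0⊕0⊕0⊕1⊕1⊕0⊕1⊕1⊕1⊕0⊕0⊕0⊕0⊕1 = 0
s2: b2⊕b3⊕b6⊕b7⊕b10⊕b11⊕b14⊕b15⊕b18⊕b19⊕b22⊕b23⊕b26⊕b27⊕b30⊕b31 = 1⊕0⊕1⊕0⊕0⊕1⊕0⊕0⊕1⊕1⊕0⊕0⊕0⊕0⊕0⊕1 = 0
s4: b4⊕b5⊕b6⊕b7⊕b12⊕b13⊕b14⊕b15⊕b20⊕b21⊕b22⊕b23⊕b28⊕b29⊕b30⊕b31 = 1⊕0⊕1⊕0⊕0⊕1⊕0⊕0⊕1⊕1⊕0⊕0⊕0⊕0⊕0⊕1 = 0
s8: b8⊕b9⊕b10⊕b11⊕b12⊕b13⊕b14⊕b15⊕b24⊕b25⊕b26⊕b27⊕b28⊕b29⊕b30⊕b31 = 0⊕0⊕0⊕1⊕0⊕1⊕0⊕0⊕1⊕0⊕0⊕0⊕0⊕0⊕0⊕1 = 0
s16: b16⊕b17⊕b18⊕b19⊕b20⊕b21⊕b22⊕b23⊕b24⊕b25⊕b26⊕b27⊕b28⊕b29⊕b30⊕b31 = 1⊕1⊕1⊕1⊕1⊕1⊕0⊕0⊕1⊕0⊕0⊕0⊕0⊕0⊕0⊕1 = 0
Syndrome (s16...s1) = 00000 → position 0 (no error).
Overall parity (XOR of all 32 bits, including p0): 1⊕0⊕1⊕0⊕1⊕0⊕1⊕0⊕0⊕0⊕0⊕1⊕0⊕1⊕0⊕0⊕1⊕1⊕1⊕1⊕1⊕1⊕0⊕0⊕1⊕0⊕0⊕0⊕0⊕0⊕0⊕1 = 0
Overall=0, syndrome position=0 → no error.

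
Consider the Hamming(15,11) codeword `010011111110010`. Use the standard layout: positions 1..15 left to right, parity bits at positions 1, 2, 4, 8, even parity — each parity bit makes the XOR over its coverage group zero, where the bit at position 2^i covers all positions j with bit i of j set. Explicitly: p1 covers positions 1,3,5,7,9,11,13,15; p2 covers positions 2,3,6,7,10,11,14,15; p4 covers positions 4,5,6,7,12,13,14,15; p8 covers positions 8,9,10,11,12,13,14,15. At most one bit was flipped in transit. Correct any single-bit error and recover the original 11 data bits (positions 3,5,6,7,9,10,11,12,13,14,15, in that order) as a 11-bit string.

01111110010

s1: b1⊕b3⊕b5⊕b7⊕b9⊕b11⊕b13⊕b15 = 0⊕0⊕1⊕1⊕1⊕1⊕0⊕0 = 0
s2: b2⊕b3⊕b6⊕b7⊕b10⊕b11⊕b14⊕b15 = 1⊕0⊕1⊕1⊕1⊕1⊕1⊕0 = 0
s4: b4⊕b5⊕b6⊕b7⊕b12⊕b13⊕b14⊕b15 = 0⊕1⊕1⊕1⊕0⊕0⊕1⊕0 = 0
s8: b8⊕b9⊕b10⊕b11⊕b12⊕b13⊕b14⊕b15 = 1⊕1⊕1⊕1⊕0⊕0⊕1⊕0 = 1
Syndrome (s8...s1) = 1000 → position 8.
Flip bit 8: corrected codeword = 010011101110010
Data bits at positions 3,5,6,7,9,10,11,12,13,14,15: 01111110010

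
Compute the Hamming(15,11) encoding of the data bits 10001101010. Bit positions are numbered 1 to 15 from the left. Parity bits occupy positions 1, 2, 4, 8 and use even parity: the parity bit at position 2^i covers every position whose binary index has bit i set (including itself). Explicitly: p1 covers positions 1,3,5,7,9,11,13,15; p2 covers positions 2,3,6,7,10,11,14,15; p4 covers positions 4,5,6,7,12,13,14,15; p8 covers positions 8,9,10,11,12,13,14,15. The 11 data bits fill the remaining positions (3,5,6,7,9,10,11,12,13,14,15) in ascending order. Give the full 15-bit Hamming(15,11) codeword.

Place data bits at non-power-of-two positions: b3=1, b5=0, b6=0, b7=0, b9=1, b10=1, b11=0, b12=1, b13=0, b14=1, b15=0.
p1 = XOR of data positions {3,5,7,9,11,13,15} = 1⊕0⊕0⊕1⊕0⊕0⊕0 = 0
p2 = XOR of data positions {3,6,7,10,11,14,15} = 1⊕0⊕0⊕1⊕0⊕1⊕0 = 1
p4 = XOR of data positions {5,6,7,12,13,14,15} = 0⊕0⊕0⊕1⊕0⊕1⊕0 = 0
p8 = XOR of data positions {9,10,11,12,13,14,15} = 1⊕1⊕0⊕1⊕0⊕1⊕0 = 0
Codeword b1..b15 = 011000001101010

011000001101010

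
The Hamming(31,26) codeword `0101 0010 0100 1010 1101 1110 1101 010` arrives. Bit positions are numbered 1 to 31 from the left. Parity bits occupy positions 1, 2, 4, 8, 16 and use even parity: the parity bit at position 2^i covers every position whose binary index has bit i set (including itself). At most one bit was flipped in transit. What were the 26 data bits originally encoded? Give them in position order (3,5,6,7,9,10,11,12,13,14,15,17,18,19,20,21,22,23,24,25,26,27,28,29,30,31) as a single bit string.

s1: b1⊕b3⊕b5⊕b7⊕b9⊕b11⊕b13⊕b15⊕b17⊕b19⊕b21⊕b23⊕b25⊕b27⊕b29⊕b31 = 0⊕0⊕0⊕1⊕0⊕0⊕1⊕1⊕1⊕0⊕1⊕1⊕1⊕0⊕0⊕0 = 1
s2: b2⊕b3⊕b6⊕b7⊕b10⊕b11⊕b14⊕b15⊕b18⊕b19⊕b22⊕b23⊕b26⊕b27⊕b30⊕b31 = 1⊕0⊕0⊕1⊕1⊕0⊕0⊕1⊕1⊕0⊕1⊕1⊕1⊕0⊕1⊕0 = 1
s4: b4⊕b5⊕b6⊕b7⊕b12⊕b13⊕b14⊕b15⊕b20⊕b21⊕b22⊕b23⊕b28⊕b29⊕b30⊕b31 = 1⊕0⊕0⊕1⊕0⊕1⊕0⊕1⊕1⊕1⊕1⊕1⊕1⊕0⊕1⊕0 = 0
s8: b8⊕b9⊕b10⊕b11⊕b12⊕b13⊕b14⊕b15⊕b24⊕b25⊕b26⊕b27⊕b28⊕b29⊕b30⊕b31 = 0⊕0⊕1⊕0⊕0⊕1⊕0⊕1⊕0⊕1⊕1⊕0⊕1⊕0⊕1⊕0 = 1
s16: b16⊕b17⊕b18⊕b19⊕b20⊕b21⊕b22⊕b23⊕b24⊕b25⊕b26⊕b27⊕b28⊕b29⊕b30⊕b31 = 0⊕1⊕1⊕0⊕1⊕1⊕1⊕1⊕0⊕1⊕1⊕0⊕1⊕0⊕1⊕0 = 0
Syndrome (s16...s1) = 01011 → position 11.
Flip bit 11: corrected codeword = 0101001001101010110111101101010
Data bits at positions 3,5,6,7,9,10,11,12,13,14,15,17,18,19,20,21,22,23,24,25,26,27,28,29,30,31: 00010110101110111101101010

00010110101110111101101010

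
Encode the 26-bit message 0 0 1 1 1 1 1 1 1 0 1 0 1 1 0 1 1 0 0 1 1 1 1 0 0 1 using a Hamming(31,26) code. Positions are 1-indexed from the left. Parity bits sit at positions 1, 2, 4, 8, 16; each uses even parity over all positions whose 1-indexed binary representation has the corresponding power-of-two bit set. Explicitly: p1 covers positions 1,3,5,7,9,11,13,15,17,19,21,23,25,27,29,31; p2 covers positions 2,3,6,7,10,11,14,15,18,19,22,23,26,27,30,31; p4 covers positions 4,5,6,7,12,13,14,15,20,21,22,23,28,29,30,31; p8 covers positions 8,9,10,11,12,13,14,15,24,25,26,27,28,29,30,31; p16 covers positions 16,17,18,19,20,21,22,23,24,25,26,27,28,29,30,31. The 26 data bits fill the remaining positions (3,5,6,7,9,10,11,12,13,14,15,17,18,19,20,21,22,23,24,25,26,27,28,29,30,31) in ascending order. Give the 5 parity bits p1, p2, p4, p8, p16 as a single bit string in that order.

Place data bits at non-power-of-two positions: b3=0, b5=0, b6=1, b7=1, b9=1, b10=1, b11=1, b12=1, b13=1, b14=0, b15=1, b17=0, b18=1, b19=1, b20=0, b21=1, b22=1, b23=0, b24=0, b25=1, b26=1, b27=1, b28=1, b29=0, b30=0, b31=1.
p1 = XOR of data positions {3,5,7,9,11,13,15,17,19,21,23,25,27,29,31} = 0⊕0⊕1⊕1⊕1⊕1⊕1⊕0⊕1⊕1⊕0⊕1⊕1⊕0⊕1 = 0
p2 = XOR of data positions {3,6,7,10,11,14,15,18,19,22,23,26,27,30,31} = 0⊕1⊕1⊕1⊕1⊕0⊕1⊕1⊕1⊕1⊕0⊕1⊕1⊕0⊕1 = 1
p4 = XOR of data positions {5,6,7,12,13,14,15,20,21,22,23,28,29,30,31} = 0⊕1⊕1⊕1⊕1⊕0⊕1⊕0⊕1⊕1⊕0⊕1⊕0⊕0⊕1 = 1
p8 = XOR of data positions {9,10,11,12,13,14,15,24,25,26,27,28,29,30,31} = 1⊕1⊕1⊕1⊕1⊕0⊕1⊕0⊕1⊕1⊕1⊕1⊕0⊕0⊕1 = 1
p16 = XOR of data positions {17,18,19,20,21,22,23,24,25,26,27,28,29,30,31} = 0⊕1⊕1⊕0⊕1⊕1⊕0⊕0⊕1⊕1⊕1⊕1⊕0⊕0⊕1 = 1
Parity bits p1,p2,p4,p8,p16 = 01111

01111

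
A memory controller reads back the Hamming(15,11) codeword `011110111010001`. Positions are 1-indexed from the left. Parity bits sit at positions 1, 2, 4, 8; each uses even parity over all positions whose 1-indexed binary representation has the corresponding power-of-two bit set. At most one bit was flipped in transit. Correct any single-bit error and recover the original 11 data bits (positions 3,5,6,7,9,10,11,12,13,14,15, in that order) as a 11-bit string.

s1: b1⊕b3⊕b5⊕b7⊕b9⊕b11⊕b13⊕b15 = 0⊕1⊕1⊕1⊕1⊕1⊕0⊕1 = 0
s2: b2⊕b3⊕b6⊕b7⊕b10⊕b11⊕b14⊕b15 = 1⊕1⊕0⊕1⊕0⊕1⊕0⊕1 = 1
s4: b4⊕b5⊕b6⊕b7⊕b12⊕b13⊕b14⊕b15 = 1⊕1⊕0⊕1⊕0⊕0⊕0⊕1 = 0
s8: b8⊕b9⊕b10⊕b11⊕b12⊕b13⊕b14⊕b15 = 1⊕1⊕0⊕1⊕0⊕0⊕0⊕1 = 0
Syndrome (s8...s1) = 0010 → position 2.
Flip bit 2: corrected codeword = 001110111010001
Data bits at positions 3,5,6,7,9,10,11,12,13,14,15: 11011010001

11011010001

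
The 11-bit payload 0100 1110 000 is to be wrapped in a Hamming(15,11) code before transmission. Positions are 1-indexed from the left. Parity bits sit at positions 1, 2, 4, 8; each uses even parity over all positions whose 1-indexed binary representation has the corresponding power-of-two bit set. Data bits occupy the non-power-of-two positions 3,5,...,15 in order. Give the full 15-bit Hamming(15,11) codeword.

Place data bits at non-power-of-two positions: b3=0, b5=1, b6=0, b7=0, b9=1, b10=1, b11=1, b12=0, b13=0, b14=0, b15=0.
p1 = XOR of data positions {3,5,7,9,11,13,15} = 0⊕1⊕0⊕1⊕1⊕0⊕0 = 1
p2 = XOR of data positions {3,6,7,10,11,14,15} = 0⊕0⊕0⊕1⊕1⊕0⊕0 = 0
p4 = XOR of data positions {5,6,7,12,13,14,15} = 1⊕0⊕0⊕0⊕0⊕0⊕0 = 1
p8 = XOR of data positions {9,10,11,12,13,14,15} = 1⊕1⊕1⊕0⊕0⊕0⊕0 = 1
Codeword b1..b15 = 100110011110000

100110011110000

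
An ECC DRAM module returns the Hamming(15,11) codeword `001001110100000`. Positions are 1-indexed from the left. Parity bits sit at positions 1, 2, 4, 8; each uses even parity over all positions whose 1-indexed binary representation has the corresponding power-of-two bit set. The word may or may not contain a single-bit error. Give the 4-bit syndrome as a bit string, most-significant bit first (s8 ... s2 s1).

0000

s1: b1⊕b3⊕b5⊕b7⊕b9⊕b11⊕b13⊕b15 = 0⊕1⊕0⊕1⊕0⊕0⊕0⊕0 = 0
s2: b2⊕b3⊕b6⊕b7⊕b10⊕b11⊕b14⊕b15 = 0⊕1⊕1⊕1⊕1⊕0⊕0⊕0 = 0
s4: b4⊕b5⊕b6⊕b7⊕b12⊕b13⊕b14⊕b15 = 0⊕0⊕1⊕1⊕0⊕0⊕0⊕0 = 0
s8: b8⊕b9⊕b10⊕b11⊕b12⊕b13⊕b14⊕b15 = 1⊕0⊕1⊕0⊕0⊕0⊕0⊕0 = 0
Syndrome (s8...s1) = 0000 → position 0 (no error).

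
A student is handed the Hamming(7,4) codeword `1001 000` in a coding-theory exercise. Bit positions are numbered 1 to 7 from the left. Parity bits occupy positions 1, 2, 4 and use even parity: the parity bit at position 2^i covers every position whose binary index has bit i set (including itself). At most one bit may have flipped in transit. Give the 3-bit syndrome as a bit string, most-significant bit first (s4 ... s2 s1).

s1: b1⊕b3⊕b5⊕b7 = 1⊕0⊕0⊕0 = 1
s2: b2⊕b3⊕b6⊕b7 = 0⊕0⊕0⊕0 = 0
s4: b4⊕b5⊕b6⊕b7 = 1⊕0⊕0⊕0 = 1
Syndrome (s4...s1) = 101 → position 5.

101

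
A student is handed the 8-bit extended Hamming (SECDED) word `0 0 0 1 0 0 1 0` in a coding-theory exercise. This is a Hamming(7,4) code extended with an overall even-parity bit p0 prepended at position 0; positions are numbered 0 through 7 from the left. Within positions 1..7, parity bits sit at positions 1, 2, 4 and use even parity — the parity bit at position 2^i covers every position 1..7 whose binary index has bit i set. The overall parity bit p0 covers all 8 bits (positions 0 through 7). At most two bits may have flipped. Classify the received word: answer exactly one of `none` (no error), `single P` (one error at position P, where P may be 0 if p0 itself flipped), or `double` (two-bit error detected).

s1: b1⊕b3⊕b5⊕b7 = 0⊕1⊕0⊕0 = 1
s2: b2⊕b3⊕b6⊕b7 = 0⊕1⊕1⊕0 = 0
s4: b4⊕b5⊕b6⊕b7 = 0⊕0⊕1⊕0 = 1
Syndrome (s4...s1) = 101 → position 5.
Overall parity (XOR of all 8 bits, including p0): 0⊕0⊕0⊕1⊕0⊕0⊕1⊕0 = 0
Overall=0, syndrome position=5 → double-bit error detected (uncorrectable).

double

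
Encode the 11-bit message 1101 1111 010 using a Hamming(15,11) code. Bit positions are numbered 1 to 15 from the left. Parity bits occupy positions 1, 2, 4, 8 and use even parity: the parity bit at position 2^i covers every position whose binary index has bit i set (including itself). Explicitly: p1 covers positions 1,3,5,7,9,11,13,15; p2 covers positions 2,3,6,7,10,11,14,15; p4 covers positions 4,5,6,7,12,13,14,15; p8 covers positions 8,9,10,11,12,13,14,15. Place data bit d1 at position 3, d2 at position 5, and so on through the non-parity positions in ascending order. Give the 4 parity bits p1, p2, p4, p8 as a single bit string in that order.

Place data bits at non-power-of-two positions: b3=1, b5=1, b6=0, b7=1, b9=1, b10=1, b11=1, b12=1, b13=0, b14=1, b15=0.
p1 = XOR of data positions {3,5,7,9,11,13,15} = 1⊕1⊕1⊕1⊕1⊕0⊕0 = 1
p2 = XOR of data positions {3,6,7,10,11,14,15} = 1⊕0⊕1⊕1⊕1⊕1⊕0 = 1
p4 = XOR of data positions {5,6,7,12,13,14,15} = 1⊕0⊕1⊕1⊕0⊕1⊕0 = 0
p8 = XOR of data positions {9,10,11,12,13,14,15} = 1⊕1⊕1⊕1⊕0⊕1⊕0 = 1
Parity bits p1,p2,p4,p8 = 1101

1101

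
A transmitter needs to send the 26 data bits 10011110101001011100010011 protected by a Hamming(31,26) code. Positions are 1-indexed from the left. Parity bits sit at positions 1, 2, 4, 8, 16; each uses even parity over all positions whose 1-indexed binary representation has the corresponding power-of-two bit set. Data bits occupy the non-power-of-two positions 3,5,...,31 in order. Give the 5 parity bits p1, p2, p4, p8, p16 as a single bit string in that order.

11001

Place data bits at non-power-of-two positions: b3=1, b5=0, b6=0, b7=1, b9=1, b10=1, b11=1, b12=0, b13=1, b14=0, b15=1, b17=0, b18=0, b19=1, b20=0, b21=1, b22=1, b23=1, b24=0, b25=0, b26=0, b27=1, b28=0, b29=0, b30=1, b31=1.
p1 = XOR of data positions {3,5,7,9,11,13,15,17,19,21,23,25,27,29,31} = 1⊕0⊕1⊕1⊕1⊕1⊕1⊕0⊕1⊕1⊕1⊕0⊕1⊕0⊕1 = 1
p2 = XOR of data positions {3,6,7,10,11,14,15,18,19,22,23,26,27,30,31} = 1⊕0⊕1⊕1⊕1⊕0⊕1⊕0⊕1⊕1⊕1⊕0⊕1⊕1⊕1 = 1
p4 = XOR of data positions {5,6,7,12,13,14,15,20,21,22,23,28,29,30,31} = 0⊕0⊕1⊕0⊕1⊕0⊕1⊕0⊕1⊕1⊕1⊕0⊕0⊕1⊕1 = 0
p8 = XOR of data positions {9,10,11,12,13,14,15,24,25,26,27,28,29,30,31} = 1⊕1⊕1⊕0⊕1⊕0⊕1⊕0⊕0⊕0⊕1⊕0⊕0⊕1⊕1 = 0
p16 = XOR of data positions {17,18,19,20,21,22,23,24,25,26,27,28,29,30,31} = 0⊕0⊕1⊕0⊕1⊕1⊕1⊕0⊕0⊕0⊕1⊕0⊕0⊕1⊕1 = 1
Parity bits p1,p2,p4,p8,p16 = 11001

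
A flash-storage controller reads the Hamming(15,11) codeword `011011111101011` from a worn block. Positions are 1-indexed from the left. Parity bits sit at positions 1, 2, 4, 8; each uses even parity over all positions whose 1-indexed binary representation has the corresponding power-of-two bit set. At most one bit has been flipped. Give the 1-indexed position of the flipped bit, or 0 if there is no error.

s1: b1⊕b3⊕b5⊕b7⊕b9⊕b11⊕b13⊕b15 = 0⊕1⊕1⊕1⊕1⊕0⊕0⊕1 = 1
s2: b2⊕b3⊕b6⊕b7⊕b10⊕b11⊕b14⊕b15 = 1⊕1⊕1⊕1⊕1⊕0⊕1⊕1 = 1
s4: b4⊕b5⊕b6⊕b7⊕b12⊕b13⊕b14⊕b15 = 0⊕1⊕1⊕1⊕1⊕0⊕1⊕1 = 0
s8: b8⊕b9⊕b10⊕b11⊕b12⊕b13⊕b14⊕b15 = 1⊕1⊕1⊕0⊕1⊕0⊕1⊕1 = 0
Syndrome (s8...s1) = 0011 → position 3.

3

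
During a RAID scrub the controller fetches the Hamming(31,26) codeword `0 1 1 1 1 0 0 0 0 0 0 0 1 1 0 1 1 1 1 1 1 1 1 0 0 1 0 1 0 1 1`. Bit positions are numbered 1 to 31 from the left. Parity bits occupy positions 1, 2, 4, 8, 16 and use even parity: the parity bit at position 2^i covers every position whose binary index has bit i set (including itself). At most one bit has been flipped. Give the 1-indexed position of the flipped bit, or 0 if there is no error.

s1: b1⊕b3⊕b5⊕b7⊕b9⊕b11⊕b13⊕b15⊕b17⊕b19⊕b21⊕b23⊕b25⊕b27⊕b29⊕b31 = 0⊕1⊕1⊕0⊕0⊕0⊕1⊕0⊕1⊕1⊕1⊕1⊕0⊕0⊕0⊕1 = 0
s2: b2⊕b3⊕b6⊕b7⊕b10⊕b11⊕b14⊕b15⊕b18⊕b19⊕b22⊕b23⊕b26⊕b27⊕b30⊕b31 = 1⊕1⊕0⊕0⊕0⊕0⊕1⊕0⊕1⊕1⊕1⊕1⊕1⊕0⊕1⊕1 = 0
s4: b4⊕b5⊕b6⊕b7⊕b12⊕b13⊕b14⊕b15⊕b20⊕b21⊕b22⊕b23⊕b28⊕b29⊕b30⊕b31 = 1⊕1⊕0⊕0⊕0⊕1⊕1⊕0⊕1⊕1⊕1⊕1⊕1⊕0⊕1⊕1 = 1
s8: b8⊕b9⊕b10⊕b11⊕b12⊕b13⊕b14⊕b15⊕b24⊕b25⊕b26⊕b27⊕b28⊕b29⊕b30⊕b31 = 0⊕0⊕0⊕0⊕0⊕1⊕1⊕0⊕0⊕0⊕1⊕0⊕1⊕0⊕1⊕1 = 0
s16: b16⊕b17⊕b18⊕b19⊕b20⊕b21⊕b22⊕b23⊕b24⊕b25⊕b26⊕b27⊕b28⊕b29⊕b30⊕b31 = 1⊕1⊕1⊕1⊕1⊕1⊕1⊕1⊕0⊕0⊕1⊕0⊕1⊕0⊕1⊕1 = 0
Syndrome (s16...s1) = 00100 → position 4.

4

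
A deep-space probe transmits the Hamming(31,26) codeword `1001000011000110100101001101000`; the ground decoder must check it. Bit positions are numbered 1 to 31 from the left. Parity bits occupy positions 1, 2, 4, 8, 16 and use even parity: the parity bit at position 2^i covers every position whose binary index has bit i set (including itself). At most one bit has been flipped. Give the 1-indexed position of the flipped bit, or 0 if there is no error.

11

s1: b1⊕b3⊕b5⊕b7⊕b9⊕b11⊕b13⊕b15⊕b17⊕b19⊕b21⊕b23⊕b25⊕b27⊕b29⊕b31 = 1⊕0⊕0⊕0⊕1⊕0⊕0⊕1⊕1⊕0⊕0⊕0⊕1⊕0⊕0⊕0 = 1
s2: b2⊕b3⊕b6⊕b7⊕b10⊕b11⊕b14⊕b15⊕b18⊕b19⊕b22⊕b23⊕b26⊕b27⊕b30⊕b31 = 0⊕0⊕0⊕0⊕1⊕0⊕1⊕1⊕0⊕0⊕1⊕0⊕1⊕0⊕0⊕0 = 1
s4: b4⊕b5⊕b6⊕b7⊕b12⊕b13⊕b14⊕b15⊕b20⊕b21⊕b22⊕b23⊕b28⊕b29⊕b30⊕b31 = 1⊕0⊕0⊕0⊕0⊕0⊕1⊕1⊕1⊕0⊕1⊕0⊕1⊕0⊕0⊕0 = 0
s8: b8⊕b9⊕b10⊕b11⊕b12⊕b13⊕b14⊕b15⊕b24⊕b25⊕b26⊕b27⊕b28⊕b29⊕b30⊕b31 = 0⊕1⊕1⊕0⊕0⊕0⊕1⊕1⊕0⊕1⊕1⊕0⊕1⊕0⊕0⊕0 = 1
s16: b16⊕b17⊕b18⊕b19⊕b20⊕b21⊕b22⊕b23⊕b24⊕b25⊕b26⊕b27⊕b28⊕b29⊕b30⊕b31 = 0⊕1⊕0⊕0⊕1⊕0⊕1⊕0⊕0⊕1⊕1⊕0⊕1⊕0⊕0⊕0 = 0
Syndrome (s16...s1) = 01011 → position 11.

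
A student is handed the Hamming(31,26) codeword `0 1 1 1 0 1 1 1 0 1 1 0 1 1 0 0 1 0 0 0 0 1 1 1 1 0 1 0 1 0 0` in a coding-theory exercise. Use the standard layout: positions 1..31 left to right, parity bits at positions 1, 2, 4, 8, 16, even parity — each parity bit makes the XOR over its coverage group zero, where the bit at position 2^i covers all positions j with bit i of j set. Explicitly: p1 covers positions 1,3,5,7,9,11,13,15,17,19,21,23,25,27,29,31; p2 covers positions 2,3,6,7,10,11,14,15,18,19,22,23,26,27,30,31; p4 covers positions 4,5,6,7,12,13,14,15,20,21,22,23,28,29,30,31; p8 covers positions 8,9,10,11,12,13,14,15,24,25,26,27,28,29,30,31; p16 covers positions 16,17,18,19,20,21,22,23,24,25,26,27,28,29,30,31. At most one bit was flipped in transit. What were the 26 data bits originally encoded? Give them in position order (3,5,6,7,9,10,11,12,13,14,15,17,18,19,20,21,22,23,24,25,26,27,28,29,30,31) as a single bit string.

s1: b1⊕b3⊕b5⊕b7⊕b9⊕b11⊕b13⊕b15⊕b17⊕b19⊕b21⊕b23⊕b25⊕b27⊕b29⊕b31 = 0⊕1⊕0⊕1⊕0⊕1⊕1⊕0⊕1⊕0⊕0⊕1⊕1⊕1⊕1⊕0 = 1
s2: b2⊕b3⊕b6⊕b7⊕b10⊕b11⊕b14⊕b15⊕b18⊕b19⊕b22⊕b23⊕b26⊕b27⊕b30⊕b31 = 1⊕1⊕1⊕1⊕1⊕1⊕1⊕0⊕0⊕0⊕1⊕1⊕0⊕1⊕0⊕0 = 0
s4: b4⊕b5⊕b6⊕b7⊕b12⊕b13⊕b14⊕b15⊕b20⊕b21⊕b22⊕b23⊕b28⊕b29⊕b30⊕b31 = 1⊕0⊕1⊕1⊕0⊕1⊕1⊕0⊕0⊕0⊕1⊕1⊕0⊕1⊕0⊕0 = 0
s8: b8⊕b9⊕b10⊕b11⊕b12⊕b13⊕b14⊕b15⊕b24⊕b25⊕b26⊕b27⊕b28⊕b29⊕b30⊕b31 = 1⊕0⊕1⊕1⊕0⊕1⊕1⊕0⊕1⊕1⊕0⊕1⊕0⊕1⊕0⊕0 = 1
s16: b16⊕b17⊕b18⊕b19⊕b20⊕b21⊕b22⊕b23⊕b24⊕b25⊕b26⊕b27⊕b28⊕b29⊕b30⊕b31 = 0⊕1⊕0⊕0⊕0⊕0⊕1⊕1⊕1⊕1⊕0⊕1⊕0⊕1⊕0⊕0 = 1
Syndrome (s16...s1) = 11001 → position 25.
Flip bit 25: corrected codeword = 0111011101101100100001110010100
Data bits at positions 3,5,6,7,9,10,11,12,13,14,15,17,18,19,20,21,22,23,24,25,26,27,28,29,30,31: 10110110110100001110010100

10110110110100001110010100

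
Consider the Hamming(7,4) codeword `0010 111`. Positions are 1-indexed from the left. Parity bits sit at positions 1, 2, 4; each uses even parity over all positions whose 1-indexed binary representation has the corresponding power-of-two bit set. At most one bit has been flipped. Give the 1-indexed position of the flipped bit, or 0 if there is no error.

7

s1: b1⊕b3⊕b5⊕b7 = 0⊕1⊕1⊕1 = 1
s2: b2⊕b3⊕b6⊕b7 = 0⊕1⊕1⊕1 = 1
s4: b4⊕b5⊕b6⊕b7 = 0⊕1⊕1⊕1 = 1
Syndrome (s4...s1) = 111 → position 7.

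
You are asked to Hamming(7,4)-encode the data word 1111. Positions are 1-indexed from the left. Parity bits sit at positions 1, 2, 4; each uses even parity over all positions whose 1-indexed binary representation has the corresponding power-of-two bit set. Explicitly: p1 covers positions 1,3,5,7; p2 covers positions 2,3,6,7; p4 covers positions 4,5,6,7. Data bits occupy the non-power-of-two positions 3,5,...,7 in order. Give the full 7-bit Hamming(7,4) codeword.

1111111

Place data bits at non-power-of-two positions: b3=1, b5=1, b6=1, b7=1.
p1 = XOR of data positions {3,5,7} = 1⊕1⊕1 = 1
p2 = XOR of data positions {3,6,7} = 1⊕1⊕1 = 1
p4 = XOR of data positions {5,6,7} = 1⊕1⊕1 = 1
Codeword b1..b7 = 1111111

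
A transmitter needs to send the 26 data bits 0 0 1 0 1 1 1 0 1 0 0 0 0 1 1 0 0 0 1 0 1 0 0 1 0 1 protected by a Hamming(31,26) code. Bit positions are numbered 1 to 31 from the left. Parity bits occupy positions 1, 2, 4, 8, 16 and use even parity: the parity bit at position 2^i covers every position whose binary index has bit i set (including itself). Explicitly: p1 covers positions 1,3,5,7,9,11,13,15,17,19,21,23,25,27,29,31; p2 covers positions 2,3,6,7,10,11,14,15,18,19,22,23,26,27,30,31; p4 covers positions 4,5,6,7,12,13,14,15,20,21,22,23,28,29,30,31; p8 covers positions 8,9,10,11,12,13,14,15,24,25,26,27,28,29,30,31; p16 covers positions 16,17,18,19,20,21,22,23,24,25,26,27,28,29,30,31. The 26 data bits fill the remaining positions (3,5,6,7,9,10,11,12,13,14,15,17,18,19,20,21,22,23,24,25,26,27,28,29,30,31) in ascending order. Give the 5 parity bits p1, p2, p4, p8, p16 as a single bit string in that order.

00100

Place data bits at non-power-of-two positions: b3=0, b5=0, b6=1, b7=0, b9=1, b10=1, b11=1, b12=0, b13=1, b14=0, b15=0, b17=0, b18=0, b19=1, b20=1, b21=0, b22=0, b23=0, b24=1, b25=0, b26=1, b27=0, b28=0, b29=1, b30=0, b31=1.
p1 = XOR of data positions {3,5,7,9,11,13,15,17,19,21,23,25,27,29,31} = 0⊕0⊕0⊕1⊕1⊕1⊕0⊕0⊕1⊕0⊕0⊕0⊕0⊕1⊕1 = 0
p2 = XOR of data positions {3,6,7,10,11,14,15,18,19,22,23,26,27,30,31} = 0⊕1⊕0⊕1⊕1⊕0⊕0⊕0⊕1⊕0⊕0⊕1⊕0⊕0⊕1 = 0
p4 = XOR of data positions {5,6,7,12,13,14,15,20,21,22,23,28,29,30,31} = 0⊕1⊕0⊕0⊕1⊕0⊕0⊕1⊕0⊕0⊕0⊕0⊕1⊕0⊕1 = 1
p8 = XOR of data positions {9,10,11,12,13,14,15,24,25,26,27,28,29,30,31} = 1⊕1⊕1⊕0⊕1⊕0⊕0⊕1⊕0⊕1⊕0⊕0⊕1⊕0⊕1 = 0
p16 = XOR of data positions {17,18,19,20,21,22,23,24,25,26,27,28,29,30,31} = 0⊕0⊕1⊕1⊕0⊕0⊕0⊕1⊕0⊕1⊕0⊕0⊕1⊕0⊕1 = 0
Parity bits p1,p2,p4,p8,p16 = 00100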